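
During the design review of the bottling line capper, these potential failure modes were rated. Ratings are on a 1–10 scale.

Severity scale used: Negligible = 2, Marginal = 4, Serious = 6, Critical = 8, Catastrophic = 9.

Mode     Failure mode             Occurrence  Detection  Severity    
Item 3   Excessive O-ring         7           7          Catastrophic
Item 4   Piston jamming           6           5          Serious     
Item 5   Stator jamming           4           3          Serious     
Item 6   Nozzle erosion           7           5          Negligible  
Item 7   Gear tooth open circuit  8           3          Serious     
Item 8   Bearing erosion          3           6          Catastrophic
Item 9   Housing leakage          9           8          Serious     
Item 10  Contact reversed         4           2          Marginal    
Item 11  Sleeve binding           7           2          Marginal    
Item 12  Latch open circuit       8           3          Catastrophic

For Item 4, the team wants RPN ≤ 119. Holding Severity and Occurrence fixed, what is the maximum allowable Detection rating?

Item 4: S=6, O=6, D=5 → current RPN = 180.
Fixed product = 36. Need 36 × D ≤ 119, so D ≤ 119/36 = 3.31.
Maximum integer Detection rating = 3 (gives RPN 108; D=4 would give 144 > 119).

3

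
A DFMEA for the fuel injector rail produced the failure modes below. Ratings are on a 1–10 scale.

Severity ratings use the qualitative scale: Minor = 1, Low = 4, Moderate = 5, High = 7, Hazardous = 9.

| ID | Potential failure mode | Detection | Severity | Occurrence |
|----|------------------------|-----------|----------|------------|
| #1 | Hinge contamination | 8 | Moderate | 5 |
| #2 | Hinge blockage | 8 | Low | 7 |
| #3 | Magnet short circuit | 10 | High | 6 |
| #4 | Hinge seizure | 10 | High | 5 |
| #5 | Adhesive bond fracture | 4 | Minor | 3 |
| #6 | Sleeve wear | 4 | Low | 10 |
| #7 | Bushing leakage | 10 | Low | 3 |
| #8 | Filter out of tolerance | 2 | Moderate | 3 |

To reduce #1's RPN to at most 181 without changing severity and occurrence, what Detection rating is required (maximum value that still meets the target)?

#1: S=5, O=5, D=8 → current RPN = 200.
Fixed product = 25. Need 25 × D ≤ 181, so D ≤ 181/25 = 7.24.
Maximum integer Detection rating = 7 (gives RPN 175; D=8 would give 200 > 181).

7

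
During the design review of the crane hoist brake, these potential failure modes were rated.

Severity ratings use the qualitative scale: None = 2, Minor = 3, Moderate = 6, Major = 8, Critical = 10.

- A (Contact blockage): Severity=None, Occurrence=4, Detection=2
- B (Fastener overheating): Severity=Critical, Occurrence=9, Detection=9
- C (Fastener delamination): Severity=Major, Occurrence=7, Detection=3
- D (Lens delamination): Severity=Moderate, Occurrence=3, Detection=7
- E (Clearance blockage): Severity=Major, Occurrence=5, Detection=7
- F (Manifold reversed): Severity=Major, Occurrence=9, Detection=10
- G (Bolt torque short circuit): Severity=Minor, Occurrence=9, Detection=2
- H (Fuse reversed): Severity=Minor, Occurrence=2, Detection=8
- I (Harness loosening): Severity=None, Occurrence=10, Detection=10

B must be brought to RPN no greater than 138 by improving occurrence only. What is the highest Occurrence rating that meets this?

B: S=10, O=9, D=9 → current RPN = 810.
Fixed product = 90. Need 90 × O ≤ 138, so O ≤ 138/90 = 1.53.
Maximum integer Occurrence rating = 1 (gives RPN 90; O=2 would give 180 > 138).

1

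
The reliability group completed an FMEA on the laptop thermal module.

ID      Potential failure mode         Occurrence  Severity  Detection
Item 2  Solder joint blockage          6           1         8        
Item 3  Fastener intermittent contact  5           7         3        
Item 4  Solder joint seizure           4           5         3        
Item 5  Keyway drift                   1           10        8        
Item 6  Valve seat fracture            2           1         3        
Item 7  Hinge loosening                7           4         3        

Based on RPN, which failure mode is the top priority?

RPN = Severity × Occurrence × Detection:
  Item 2: 1 × 6 × 8 = 48
  Item 3: 7 × 5 × 3 = 105
  Item 4: 5 × 4 × 3 = 60
  Item 5: 10 × 1 × 8 = 80
  Item 6: 1 × 2 × 3 = 6
  Item 7: 4 × 7 × 3 = 84
Highest RPN is 105 → Item 3.

Item 3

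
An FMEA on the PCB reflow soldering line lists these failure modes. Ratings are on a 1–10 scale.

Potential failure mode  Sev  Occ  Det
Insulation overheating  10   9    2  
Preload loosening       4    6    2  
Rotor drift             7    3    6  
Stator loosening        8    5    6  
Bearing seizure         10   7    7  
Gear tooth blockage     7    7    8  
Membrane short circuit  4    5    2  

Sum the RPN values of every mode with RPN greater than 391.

RPN = Severity × Occurrence × Detection:
  Insulation overheating: 10 × 9 × 2 = 180
  Preload loosening: 4 × 6 × 2 = 48
  Rotor drift: 7 × 3 × 6 = 126
  Stator loosening: 8 × 5 × 6 = 240
  Bearing seizure: 10 × 7 × 7 = 490
  Gear tooth blockage: 7 × 7 × 8 = 392
  Membrane short circuit: 4 × 5 × 2 = 40
RPN > 391: Bearing seizure (490), Gear tooth blockage (392).
Sum: 490 + 392 = 882.

882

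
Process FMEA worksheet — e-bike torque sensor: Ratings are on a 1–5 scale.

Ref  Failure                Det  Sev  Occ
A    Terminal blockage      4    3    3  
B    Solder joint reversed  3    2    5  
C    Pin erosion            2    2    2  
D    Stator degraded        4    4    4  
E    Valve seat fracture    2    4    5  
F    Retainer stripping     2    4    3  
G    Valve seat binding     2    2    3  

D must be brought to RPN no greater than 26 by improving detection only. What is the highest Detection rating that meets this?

1

D: S=4, O=4, D=4 → current RPN = 64.
Fixed product = 16. Need 16 × D ≤ 26, so D ≤ 26/16 = 1.62.
Maximum integer Detection rating = 1 (gives RPN 16; D=2 would give 32 > 26).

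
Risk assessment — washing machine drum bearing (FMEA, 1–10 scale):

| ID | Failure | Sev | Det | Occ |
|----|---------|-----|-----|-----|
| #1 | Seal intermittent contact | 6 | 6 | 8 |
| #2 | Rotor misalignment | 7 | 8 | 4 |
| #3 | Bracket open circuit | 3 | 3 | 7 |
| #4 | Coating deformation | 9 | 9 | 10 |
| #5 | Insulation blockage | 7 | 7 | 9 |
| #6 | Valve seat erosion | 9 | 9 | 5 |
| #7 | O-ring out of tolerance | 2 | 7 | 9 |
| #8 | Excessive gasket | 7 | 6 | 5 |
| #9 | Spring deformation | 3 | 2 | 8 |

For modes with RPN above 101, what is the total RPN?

2504

RPN = Severity × Occurrence × Detection:
  #1: 6 × 8 × 6 = 288
  #2: 7 × 4 × 8 = 224
  #3: 3 × 7 × 3 = 63
  #4: 9 × 10 × 9 = 810
  #5: 7 × 9 × 7 = 441
  #6: 9 × 5 × 9 = 405
  #7: 2 × 9 × 7 = 126
  #8: 7 × 5 × 6 = 210
  #9: 3 × 8 × 2 = 48
RPN > 101: #1 (288), #2 (224), #4 (810), #5 (441), #6 (405), #7 (126), #8 (210).
Sum: 288 + 224 + 810 + 441 + 405 + 126 + 210 = 2504.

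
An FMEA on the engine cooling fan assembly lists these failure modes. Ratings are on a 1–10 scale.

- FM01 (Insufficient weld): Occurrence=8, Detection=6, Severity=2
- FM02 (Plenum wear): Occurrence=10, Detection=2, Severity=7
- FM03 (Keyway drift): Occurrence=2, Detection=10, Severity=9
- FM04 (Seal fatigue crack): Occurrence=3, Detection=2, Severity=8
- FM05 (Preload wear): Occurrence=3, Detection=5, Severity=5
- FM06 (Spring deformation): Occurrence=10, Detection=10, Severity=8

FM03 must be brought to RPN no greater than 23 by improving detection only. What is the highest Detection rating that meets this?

FM03: S=9, O=2, D=10 → current RPN = 180.
Fixed product = 18. Need 18 × D ≤ 23, so D ≤ 23/18 = 1.28.
Maximum integer Detection rating = 1 (gives RPN 18; D=2 would give 36 > 23).

1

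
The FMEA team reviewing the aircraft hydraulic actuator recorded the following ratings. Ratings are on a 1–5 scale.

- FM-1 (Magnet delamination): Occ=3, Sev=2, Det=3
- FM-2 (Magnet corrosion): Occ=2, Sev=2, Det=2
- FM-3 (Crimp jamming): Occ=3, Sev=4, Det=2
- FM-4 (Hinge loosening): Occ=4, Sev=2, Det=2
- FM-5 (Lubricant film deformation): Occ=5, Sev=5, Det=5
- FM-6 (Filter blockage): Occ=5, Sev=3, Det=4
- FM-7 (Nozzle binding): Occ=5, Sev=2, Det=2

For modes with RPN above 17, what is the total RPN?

247

RPN = Severity × Occurrence × Detection:
  FM-1: 2 × 3 × 3 = 18
  FM-2: 2 × 2 × 2 = 8
  FM-3: 4 × 3 × 2 = 24
  FM-4: 2 × 4 × 2 = 16
  FM-5: 5 × 5 × 5 = 125
  FM-6: 3 × 5 × 4 = 60
  FM-7: 2 × 5 × 2 = 20
RPN > 17: FM-1 (18), FM-3 (24), FM-5 (125), FM-6 (60), FM-7 (20).
Sum: 18 + 24 + 125 + 60 + 20 = 247.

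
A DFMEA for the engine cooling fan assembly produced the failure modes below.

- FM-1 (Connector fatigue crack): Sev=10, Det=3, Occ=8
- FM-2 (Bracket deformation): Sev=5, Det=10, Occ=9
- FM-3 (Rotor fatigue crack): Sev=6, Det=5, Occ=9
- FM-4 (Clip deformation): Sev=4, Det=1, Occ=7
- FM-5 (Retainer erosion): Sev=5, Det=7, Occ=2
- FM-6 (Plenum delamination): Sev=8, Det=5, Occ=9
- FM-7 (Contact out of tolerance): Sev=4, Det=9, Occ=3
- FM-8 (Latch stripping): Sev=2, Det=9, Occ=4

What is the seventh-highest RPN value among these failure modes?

70

RPN = Severity × Occurrence × Detection:
  FM-1: 10 × 8 × 3 = 240
  FM-2: 5 × 9 × 10 = 450
  FM-3: 6 × 9 × 5 = 270
  FM-4: 4 × 7 × 1 = 28
  FM-5: 5 × 2 × 7 = 70
  FM-6: 8 × 9 × 5 = 360
  FM-7: 4 × 3 × 9 = 108
  FM-8: 2 × 4 × 9 = 72
Sorted descending: 450, 360, 270, 240, 108, 72, 70, 28.
The seventh-highest RPN is 70 (FM-5).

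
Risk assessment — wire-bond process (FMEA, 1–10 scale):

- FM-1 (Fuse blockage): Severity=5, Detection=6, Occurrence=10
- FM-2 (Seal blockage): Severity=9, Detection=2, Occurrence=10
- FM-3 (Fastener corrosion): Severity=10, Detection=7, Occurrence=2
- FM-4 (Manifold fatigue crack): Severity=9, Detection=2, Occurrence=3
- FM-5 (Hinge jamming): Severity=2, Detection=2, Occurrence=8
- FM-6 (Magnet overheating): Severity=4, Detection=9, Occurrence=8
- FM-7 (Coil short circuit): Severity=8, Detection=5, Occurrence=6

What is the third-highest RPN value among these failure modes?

240

RPN = Severity × Occurrence × Detection:
  FM-1: 5 × 10 × 6 = 300
  FM-2: 9 × 10 × 2 = 180
  FM-3: 10 × 2 × 7 = 140
  FM-4: 9 × 3 × 2 = 54
  FM-5: 2 × 8 × 2 = 32
  FM-6: 4 × 8 × 9 = 288
  FM-7: 8 × 6 × 5 = 240
Sorted descending: 300, 288, 240, 180, 140, 54, 32.
The third-highest RPN is 240 (FM-7).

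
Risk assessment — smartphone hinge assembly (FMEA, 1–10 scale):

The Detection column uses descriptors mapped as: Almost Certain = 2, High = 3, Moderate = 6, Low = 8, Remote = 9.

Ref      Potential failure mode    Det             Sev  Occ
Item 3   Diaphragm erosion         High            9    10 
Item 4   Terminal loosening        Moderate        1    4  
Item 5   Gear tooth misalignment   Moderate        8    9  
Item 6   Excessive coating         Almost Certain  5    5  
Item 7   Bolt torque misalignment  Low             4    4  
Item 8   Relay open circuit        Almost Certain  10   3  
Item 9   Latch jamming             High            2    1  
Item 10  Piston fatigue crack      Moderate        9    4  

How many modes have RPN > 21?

RPN = Severity × Occurrence × Detection:
  Item 3: 9 × 10 × 3 = 270
  Item 4: 1 × 4 × 6 = 24
  Item 5: 8 × 9 × 6 = 432
  Item 6: 5 × 5 × 2 = 50
  Item 7: 4 × 4 × 8 = 128
  Item 8: 10 × 3 × 2 = 60
  Item 9: 2 × 1 × 3 = 6
  Item 10: 9 × 4 × 6 = 216
Modes with RPN > 21: Item 3 (270), Item 4 (24), Item 5 (432), Item 6 (50), Item 7 (128), Item 8 (60), Item 10 (216) → 7.

7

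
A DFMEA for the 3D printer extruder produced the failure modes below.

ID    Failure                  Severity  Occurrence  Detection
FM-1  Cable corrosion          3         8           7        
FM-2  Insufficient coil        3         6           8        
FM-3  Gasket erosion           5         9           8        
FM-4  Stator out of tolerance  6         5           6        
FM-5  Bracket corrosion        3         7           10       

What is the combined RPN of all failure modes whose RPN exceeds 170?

RPN = Severity × Occurrence × Detection:
  FM-1: 3 × 8 × 7 = 168
  FM-2: 3 × 6 × 8 = 144
  FM-3: 5 × 9 × 8 = 360
  FM-4: 6 × 5 × 6 = 180
  FM-5: 3 × 7 × 10 = 210
RPN > 170: FM-3 (360), FM-4 (180), FM-5 (210).
Sum: 360 + 180 + 210 = 750.

750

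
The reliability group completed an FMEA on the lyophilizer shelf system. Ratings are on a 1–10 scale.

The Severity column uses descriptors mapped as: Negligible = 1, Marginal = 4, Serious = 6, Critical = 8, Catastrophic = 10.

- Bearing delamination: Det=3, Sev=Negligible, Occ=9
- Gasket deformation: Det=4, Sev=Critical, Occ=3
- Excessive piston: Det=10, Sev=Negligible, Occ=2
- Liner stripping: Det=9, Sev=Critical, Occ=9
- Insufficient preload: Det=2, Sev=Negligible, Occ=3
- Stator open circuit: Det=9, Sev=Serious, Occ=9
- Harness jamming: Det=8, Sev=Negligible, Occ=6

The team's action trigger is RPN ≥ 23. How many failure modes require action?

RPN = Severity × Occurrence × Detection:
  Bearing delamination: 1 × 9 × 3 = 27
  Gasket deformation: 8 × 3 × 4 = 96
  Excessive piston: 1 × 2 × 10 = 20
  Liner stripping: 8 × 9 × 9 = 648
  Insufficient preload: 1 × 3 × 2 = 6
  Stator open circuit: 6 × 9 × 9 = 486
  Harness jamming: 1 × 6 × 8 = 48
Modes with RPN ≥ 23: Bearing delamination (27), Gasket deformation (96), Liner stripping (648), Stator open circuit (486), Harness jamming (48) → 5.

5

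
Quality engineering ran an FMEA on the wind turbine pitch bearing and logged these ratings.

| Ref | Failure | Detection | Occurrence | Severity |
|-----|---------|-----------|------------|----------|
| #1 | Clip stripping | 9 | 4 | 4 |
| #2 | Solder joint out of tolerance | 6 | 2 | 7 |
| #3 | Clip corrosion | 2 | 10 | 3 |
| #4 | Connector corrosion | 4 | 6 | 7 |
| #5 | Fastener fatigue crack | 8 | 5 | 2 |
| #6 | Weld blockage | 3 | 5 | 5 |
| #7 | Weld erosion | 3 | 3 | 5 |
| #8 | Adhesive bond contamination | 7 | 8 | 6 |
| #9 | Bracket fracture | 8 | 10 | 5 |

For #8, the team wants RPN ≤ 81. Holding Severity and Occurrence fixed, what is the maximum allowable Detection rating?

#8: S=6, O=8, D=7 → current RPN = 336.
Fixed product = 48. Need 48 × D ≤ 81, so D ≤ 81/48 = 1.69.
Maximum integer Detection rating = 1 (gives RPN 48; D=2 would give 96 > 81).

1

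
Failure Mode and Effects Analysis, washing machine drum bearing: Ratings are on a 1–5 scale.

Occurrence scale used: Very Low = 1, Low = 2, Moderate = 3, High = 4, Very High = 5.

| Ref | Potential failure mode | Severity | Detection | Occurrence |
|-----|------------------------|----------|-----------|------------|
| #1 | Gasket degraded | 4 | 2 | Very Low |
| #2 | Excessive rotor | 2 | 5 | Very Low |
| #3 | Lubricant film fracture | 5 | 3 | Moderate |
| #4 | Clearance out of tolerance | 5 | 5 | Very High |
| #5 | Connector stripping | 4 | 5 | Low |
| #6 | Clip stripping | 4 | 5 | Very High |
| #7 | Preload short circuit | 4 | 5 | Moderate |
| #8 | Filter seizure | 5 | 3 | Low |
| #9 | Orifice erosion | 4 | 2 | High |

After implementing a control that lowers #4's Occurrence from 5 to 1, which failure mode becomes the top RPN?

RPN = Severity × Occurrence × Detection:
  #1: 4 × 1 × 2 = 8
  #2: 2 × 1 × 5 = 10
  #3: 5 × 3 × 3 = 45
  #4: 5 × 5 × 5 = 125
  #5: 4 × 2 × 5 = 40
  #6: 4 × 5 × 5 = 100
  #7: 4 × 3 × 5 = 60
  #8: 5 × 2 × 3 = 30
  #9: 4 × 4 × 2 = 32
After action: #4 → 5 × 1 × 5 = 25.
Revised RPNs: #6=100, #7=60, #3=45, #5=40, #9=32, #8=30, #4=25, #2=10, #1=8.
Highest is now #6 (100).

#6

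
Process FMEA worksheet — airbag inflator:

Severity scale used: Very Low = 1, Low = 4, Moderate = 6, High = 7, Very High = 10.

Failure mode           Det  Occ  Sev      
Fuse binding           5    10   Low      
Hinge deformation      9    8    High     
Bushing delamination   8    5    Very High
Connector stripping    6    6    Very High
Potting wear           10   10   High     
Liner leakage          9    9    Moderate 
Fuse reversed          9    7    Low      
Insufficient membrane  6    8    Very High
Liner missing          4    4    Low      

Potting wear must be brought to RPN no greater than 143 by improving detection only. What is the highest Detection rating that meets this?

Potting wear: S=7, O=10, D=10 → current RPN = 700.
Fixed product = 70. Need 70 × D ≤ 143, so D ≤ 143/70 = 2.04.
Maximum integer Detection rating = 2 (gives RPN 140; D=3 would give 210 > 143).

2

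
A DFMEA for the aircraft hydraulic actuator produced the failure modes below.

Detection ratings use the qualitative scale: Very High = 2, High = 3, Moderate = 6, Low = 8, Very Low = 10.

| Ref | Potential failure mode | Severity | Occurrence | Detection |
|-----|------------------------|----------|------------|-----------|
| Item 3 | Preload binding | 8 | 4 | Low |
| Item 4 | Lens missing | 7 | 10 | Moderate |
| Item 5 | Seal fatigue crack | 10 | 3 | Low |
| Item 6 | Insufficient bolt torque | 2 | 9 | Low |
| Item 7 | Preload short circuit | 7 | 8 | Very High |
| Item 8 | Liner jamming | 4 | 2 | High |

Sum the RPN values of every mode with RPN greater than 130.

1060

RPN = Severity × Occurrence × Detection:
  Item 3: 8 × 4 × 8 = 256
  Item 4: 7 × 10 × 6 = 420
  Item 5: 10 × 3 × 8 = 240
  Item 6: 2 × 9 × 8 = 144
  Item 7: 7 × 8 × 2 = 112
  Item 8: 4 × 2 × 3 = 24
RPN > 130: Item 3 (256), Item 4 (420), Item 5 (240), Item 6 (144).
Sum: 256 + 420 + 240 + 144 = 1060.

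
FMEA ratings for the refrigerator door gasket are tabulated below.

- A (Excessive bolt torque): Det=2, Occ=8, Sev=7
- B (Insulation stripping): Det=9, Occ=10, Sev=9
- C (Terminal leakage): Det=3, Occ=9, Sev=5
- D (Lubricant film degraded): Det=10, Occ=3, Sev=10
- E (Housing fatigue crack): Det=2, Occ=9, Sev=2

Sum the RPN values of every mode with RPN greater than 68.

RPN = Severity × Occurrence × Detection:
  A: 7 × 8 × 2 = 112
  B: 9 × 10 × 9 = 810
  C: 5 × 9 × 3 = 135
  D: 10 × 3 × 10 = 300
  E: 2 × 9 × 2 = 36
RPN > 68: A (112), B (810), C (135), D (300).
Sum: 112 + 810 + 135 + 300 = 1357.

1357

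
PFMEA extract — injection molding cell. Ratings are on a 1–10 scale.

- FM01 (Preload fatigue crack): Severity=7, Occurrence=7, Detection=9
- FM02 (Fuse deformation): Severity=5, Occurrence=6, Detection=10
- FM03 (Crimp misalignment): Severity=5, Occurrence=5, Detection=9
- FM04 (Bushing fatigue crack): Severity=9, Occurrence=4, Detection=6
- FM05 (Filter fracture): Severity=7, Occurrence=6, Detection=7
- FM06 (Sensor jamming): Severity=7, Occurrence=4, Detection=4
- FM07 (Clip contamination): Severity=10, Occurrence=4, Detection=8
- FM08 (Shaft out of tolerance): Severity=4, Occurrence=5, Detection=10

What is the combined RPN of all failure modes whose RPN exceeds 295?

RPN = Severity × Occurrence × Detection:
  FM01: 7 × 7 × 9 = 441
  FM02: 5 × 6 × 10 = 300
  FM03: 5 × 5 × 9 = 225
  FM04: 9 × 4 × 6 = 216
  FM05: 7 × 6 × 7 = 294
  FM06: 7 × 4 × 4 = 112
  FM07: 10 × 4 × 8 = 320
  FM08: 4 × 5 × 10 = 200
RPN > 295: FM01 (441), FM02 (300), FM07 (320).
Sum: 441 + 300 + 320 = 1061.

1061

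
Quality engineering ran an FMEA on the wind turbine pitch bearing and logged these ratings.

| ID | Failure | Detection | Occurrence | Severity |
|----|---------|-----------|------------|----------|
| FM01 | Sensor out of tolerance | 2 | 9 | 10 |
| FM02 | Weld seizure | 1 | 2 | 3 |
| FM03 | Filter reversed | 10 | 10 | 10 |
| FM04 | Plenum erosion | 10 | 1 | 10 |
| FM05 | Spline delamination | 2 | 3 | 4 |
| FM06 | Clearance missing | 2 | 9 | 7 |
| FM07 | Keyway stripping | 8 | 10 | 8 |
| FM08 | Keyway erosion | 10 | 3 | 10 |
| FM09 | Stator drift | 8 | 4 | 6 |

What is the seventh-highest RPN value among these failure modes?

100

RPN = Severity × Occurrence × Detection:
  FM01: 10 × 9 × 2 = 180
  FM02: 3 × 2 × 1 = 6
  FM03: 10 × 10 × 10 = 1000
  FM04: 10 × 1 × 10 = 100
  FM05: 4 × 3 × 2 = 24
  FM06: 7 × 9 × 2 = 126
  FM07: 8 × 10 × 8 = 640
  FM08: 10 × 3 × 10 = 300
  FM09: 6 × 4 × 8 = 192
Sorted descending: 1000, 640, 300, 192, 180, 126, 100, 24, 6.
The seventh-highest RPN is 100 (FM04).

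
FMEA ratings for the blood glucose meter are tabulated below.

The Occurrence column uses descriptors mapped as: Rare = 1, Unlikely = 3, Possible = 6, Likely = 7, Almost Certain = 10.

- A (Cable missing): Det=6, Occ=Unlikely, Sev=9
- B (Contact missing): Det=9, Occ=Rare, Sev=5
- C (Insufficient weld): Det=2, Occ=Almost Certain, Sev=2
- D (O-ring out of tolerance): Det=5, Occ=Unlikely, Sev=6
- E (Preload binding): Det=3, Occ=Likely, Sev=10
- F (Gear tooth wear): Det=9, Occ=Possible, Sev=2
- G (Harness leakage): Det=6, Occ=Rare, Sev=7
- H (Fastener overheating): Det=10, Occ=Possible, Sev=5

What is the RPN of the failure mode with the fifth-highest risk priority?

90

RPN = Severity × Occurrence × Detection:
  A: 9 × 3 × 6 = 162
  B: 5 × 1 × 9 = 45
  C: 2 × 10 × 2 = 40
  D: 6 × 3 × 5 = 90
  E: 10 × 7 × 3 = 210
  F: 2 × 6 × 9 = 108
  G: 7 × 1 × 6 = 42
  H: 5 × 6 × 10 = 300
Sorted descending: 300, 210, 162, 108, 90, 45, 42, 40.
The fifth-highest RPN is 90 (D).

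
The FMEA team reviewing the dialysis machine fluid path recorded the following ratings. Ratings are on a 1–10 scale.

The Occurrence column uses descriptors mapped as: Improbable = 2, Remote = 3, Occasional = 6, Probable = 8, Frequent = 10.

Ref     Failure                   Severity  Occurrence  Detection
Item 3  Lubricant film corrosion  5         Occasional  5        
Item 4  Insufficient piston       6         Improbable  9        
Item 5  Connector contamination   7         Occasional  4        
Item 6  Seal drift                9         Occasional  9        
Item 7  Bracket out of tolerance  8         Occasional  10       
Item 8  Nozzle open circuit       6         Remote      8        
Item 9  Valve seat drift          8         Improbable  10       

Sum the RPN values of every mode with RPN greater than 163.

RPN = Severity × Occurrence × Detection:
  Item 3: 5 × 6 × 5 = 150
  Item 4: 6 × 2 × 9 = 108
  Item 5: 7 × 6 × 4 = 168
  Item 6: 9 × 6 × 9 = 486
  Item 7: 8 × 6 × 10 = 480
  Item 8: 6 × 3 × 8 = 144
  Item 9: 8 × 2 × 10 = 160
RPN > 163: Item 5 (168), Item 6 (486), Item 7 (480).
Sum: 168 + 486 + 480 = 1134.

1134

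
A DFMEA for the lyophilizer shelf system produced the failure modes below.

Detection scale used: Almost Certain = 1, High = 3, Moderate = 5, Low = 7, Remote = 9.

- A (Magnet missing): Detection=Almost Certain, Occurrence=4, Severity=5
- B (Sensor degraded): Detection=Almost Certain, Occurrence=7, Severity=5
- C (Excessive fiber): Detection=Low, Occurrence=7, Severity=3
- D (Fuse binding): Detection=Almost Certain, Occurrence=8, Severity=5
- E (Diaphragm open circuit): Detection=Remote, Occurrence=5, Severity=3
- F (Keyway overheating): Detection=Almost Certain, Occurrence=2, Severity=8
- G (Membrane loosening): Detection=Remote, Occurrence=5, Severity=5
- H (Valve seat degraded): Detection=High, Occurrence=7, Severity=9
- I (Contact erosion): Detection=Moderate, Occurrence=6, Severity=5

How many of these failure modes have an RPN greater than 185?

2

RPN = Severity × Occurrence × Detection:
  A: 5 × 4 × 1 = 20
  B: 5 × 7 × 1 = 35
  C: 3 × 7 × 7 = 147
  D: 5 × 8 × 1 = 40
  E: 3 × 5 × 9 = 135
  F: 8 × 2 × 1 = 16
  G: 5 × 5 × 9 = 225
  H: 9 × 7 × 3 = 189
  I: 5 × 6 × 5 = 150
Modes with RPN > 185: G (225), H (189) → 2.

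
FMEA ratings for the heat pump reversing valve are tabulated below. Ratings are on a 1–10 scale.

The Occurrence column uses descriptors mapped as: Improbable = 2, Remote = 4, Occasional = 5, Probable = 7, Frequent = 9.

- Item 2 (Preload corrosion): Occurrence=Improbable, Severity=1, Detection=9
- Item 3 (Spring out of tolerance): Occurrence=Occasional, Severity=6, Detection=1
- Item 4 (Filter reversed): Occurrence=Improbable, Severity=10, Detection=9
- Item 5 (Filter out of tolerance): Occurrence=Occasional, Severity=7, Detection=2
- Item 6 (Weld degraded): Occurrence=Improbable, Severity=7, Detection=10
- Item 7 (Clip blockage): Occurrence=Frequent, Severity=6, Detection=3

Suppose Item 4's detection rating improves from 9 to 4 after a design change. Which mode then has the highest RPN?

Item 7

RPN = Severity × Occurrence × Detection:
  Item 2: 1 × 2 × 9 = 18
  Item 3: 6 × 5 × 1 = 30
  Item 4: 10 × 2 × 9 = 180
  Item 5: 7 × 5 × 2 = 70
  Item 6: 7 × 2 × 10 = 140
  Item 7: 6 × 9 × 3 = 162
After action: Item 4 → 10 × 2 × 4 = 80.
Revised RPNs: Item 7=162, Item 6=140, Item 4=80, Item 5=70, Item 3=30, Item 2=18.
Highest is now Item 7 (162).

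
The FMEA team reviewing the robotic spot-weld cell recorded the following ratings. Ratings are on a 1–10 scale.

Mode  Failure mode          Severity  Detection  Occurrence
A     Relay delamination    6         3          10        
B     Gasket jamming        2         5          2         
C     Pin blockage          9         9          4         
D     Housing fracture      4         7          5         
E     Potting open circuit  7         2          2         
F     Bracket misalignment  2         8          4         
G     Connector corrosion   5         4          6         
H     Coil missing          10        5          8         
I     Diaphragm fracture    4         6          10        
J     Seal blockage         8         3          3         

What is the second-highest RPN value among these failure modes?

324

RPN = Severity × Occurrence × Detection:
  A: 6 × 10 × 3 = 180
  B: 2 × 2 × 5 = 20
  C: 9 × 4 × 9 = 324
  D: 4 × 5 × 7 = 140
  E: 7 × 2 × 2 = 28
  F: 2 × 4 × 8 = 64
  G: 5 × 6 × 4 = 120
  H: 10 × 8 × 5 = 400
  I: 4 × 10 × 6 = 240
  J: 8 × 3 × 3 = 72
Sorted descending: 400, 324, 240, 180, 140, 120, 72, 64, 28, 20.
The second-highest RPN is 324 (C).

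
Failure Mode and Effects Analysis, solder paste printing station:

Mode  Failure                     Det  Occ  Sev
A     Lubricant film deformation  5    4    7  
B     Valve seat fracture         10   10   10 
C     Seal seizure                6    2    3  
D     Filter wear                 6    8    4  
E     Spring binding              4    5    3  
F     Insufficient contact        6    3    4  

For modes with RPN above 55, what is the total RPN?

1464

RPN = Severity × Occurrence × Detection:
  A: 7 × 4 × 5 = 140
  B: 10 × 10 × 10 = 1000
  C: 3 × 2 × 6 = 36
  D: 4 × 8 × 6 = 192
  E: 3 × 5 × 4 = 60
  F: 4 × 3 × 6 = 72
RPN > 55: A (140), B (1000), D (192), E (60), F (72).
Sum: 140 + 1000 + 192 + 60 + 72 = 1464.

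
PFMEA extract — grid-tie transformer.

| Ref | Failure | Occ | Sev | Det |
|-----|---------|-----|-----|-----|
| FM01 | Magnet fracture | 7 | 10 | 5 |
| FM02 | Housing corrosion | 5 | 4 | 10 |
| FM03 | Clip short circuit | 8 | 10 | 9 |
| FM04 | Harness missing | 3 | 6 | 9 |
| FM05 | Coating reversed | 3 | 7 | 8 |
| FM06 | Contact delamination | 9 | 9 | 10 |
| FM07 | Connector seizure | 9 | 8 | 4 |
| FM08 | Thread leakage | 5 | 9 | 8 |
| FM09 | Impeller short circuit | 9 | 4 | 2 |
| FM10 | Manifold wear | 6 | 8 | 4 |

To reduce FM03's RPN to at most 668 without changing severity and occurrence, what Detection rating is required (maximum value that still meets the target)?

FM03: S=10, O=8, D=9 → current RPN = 720.
Fixed product = 80. Need 80 × D ≤ 668, so D ≤ 668/80 = 8.35.
Maximum integer Detection rating = 8 (gives RPN 640; D=9 would give 720 > 668).

8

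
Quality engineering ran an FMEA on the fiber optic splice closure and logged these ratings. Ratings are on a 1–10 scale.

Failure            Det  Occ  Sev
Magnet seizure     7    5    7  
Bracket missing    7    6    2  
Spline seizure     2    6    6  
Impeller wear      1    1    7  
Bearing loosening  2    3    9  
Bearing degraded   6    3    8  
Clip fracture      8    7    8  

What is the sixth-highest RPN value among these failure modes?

RPN = Severity × Occurrence × Detection:
  Magnet seizure: 7 × 5 × 7 = 245
  Bracket missing: 2 × 6 × 7 = 84
  Spline seizure: 6 × 6 × 2 = 72
  Impeller wear: 7 × 1 × 1 = 7
  Bearing loosening: 9 × 3 × 2 = 54
  Bearing degraded: 8 × 3 × 6 = 144
  Clip fracture: 8 × 7 × 8 = 448
Sorted descending: 448, 245, 144, 84, 72, 54, 7.
The sixth-highest RPN is 54 (Bearing loosening).

54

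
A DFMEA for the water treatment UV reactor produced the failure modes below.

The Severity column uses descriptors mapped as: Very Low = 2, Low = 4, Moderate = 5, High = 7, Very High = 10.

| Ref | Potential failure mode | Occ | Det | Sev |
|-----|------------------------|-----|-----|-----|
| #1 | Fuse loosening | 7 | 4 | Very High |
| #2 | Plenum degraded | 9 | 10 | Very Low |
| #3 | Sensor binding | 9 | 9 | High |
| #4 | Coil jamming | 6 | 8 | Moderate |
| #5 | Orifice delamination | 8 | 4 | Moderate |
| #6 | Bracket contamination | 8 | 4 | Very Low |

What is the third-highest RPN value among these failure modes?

240

RPN = Severity × Occurrence × Detection:
  #1: 10 × 7 × 4 = 280
  #2: 2 × 9 × 10 = 180
  #3: 7 × 9 × 9 = 567
  #4: 5 × 6 × 8 = 240
  #5: 5 × 8 × 4 = 160
  #6: 2 × 8 × 4 = 64
Sorted descending: 567, 280, 240, 180, 160, 64.
The third-highest RPN is 240 (#4).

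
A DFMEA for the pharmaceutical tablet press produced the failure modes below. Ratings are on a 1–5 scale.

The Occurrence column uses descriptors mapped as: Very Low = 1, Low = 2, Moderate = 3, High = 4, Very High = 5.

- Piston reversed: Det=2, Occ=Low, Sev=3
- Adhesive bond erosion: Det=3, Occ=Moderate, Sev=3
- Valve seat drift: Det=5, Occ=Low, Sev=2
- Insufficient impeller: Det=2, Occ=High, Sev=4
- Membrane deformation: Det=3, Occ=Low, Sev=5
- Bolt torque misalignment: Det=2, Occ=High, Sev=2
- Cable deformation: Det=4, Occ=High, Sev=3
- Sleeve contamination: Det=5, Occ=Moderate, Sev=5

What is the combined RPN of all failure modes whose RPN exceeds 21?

RPN = Severity × Occurrence × Detection:
  Piston reversed: 3 × 2 × 2 = 12
  Adhesive bond erosion: 3 × 3 × 3 = 27
  Valve seat drift: 2 × 2 × 5 = 20
  Insufficient impeller: 4 × 4 × 2 = 32
  Membrane deformation: 5 × 2 × 3 = 30
  Bolt torque misalignment: 2 × 4 × 2 = 16
  Cable deformation: 3 × 4 × 4 = 48
  Sleeve contamination: 5 × 3 × 5 = 75
RPN > 21: Adhesive bond erosion (27), Insufficient impeller (32), Membrane deformation (30), Cable deformation (48), Sleeve contamination (75).
Sum: 27 + 32 + 30 + 48 + 75 = 212.

212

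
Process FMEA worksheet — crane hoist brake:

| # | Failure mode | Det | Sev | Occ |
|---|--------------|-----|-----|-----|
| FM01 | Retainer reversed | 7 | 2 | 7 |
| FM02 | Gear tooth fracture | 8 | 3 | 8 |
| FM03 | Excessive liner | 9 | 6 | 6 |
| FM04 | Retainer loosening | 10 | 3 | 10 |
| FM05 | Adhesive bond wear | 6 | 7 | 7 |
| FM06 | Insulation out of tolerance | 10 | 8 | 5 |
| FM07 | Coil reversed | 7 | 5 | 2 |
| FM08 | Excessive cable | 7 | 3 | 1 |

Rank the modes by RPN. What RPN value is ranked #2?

324

RPN = Severity × Occurrence × Detection:
  FM01: 2 × 7 × 7 = 98
  FM02: 3 × 8 × 8 = 192
  FM03: 6 × 6 × 9 = 324
  FM04: 3 × 10 × 10 = 300
  FM05: 7 × 7 × 6 = 294
  FM06: 8 × 5 × 10 = 400
  FM07: 5 × 2 × 7 = 70
  FM08: 3 × 1 × 7 = 21
Sorted descending: 400, 324, 300, 294, 192, 98, 70, 21.
The second-highest RPN is 324 (FM03).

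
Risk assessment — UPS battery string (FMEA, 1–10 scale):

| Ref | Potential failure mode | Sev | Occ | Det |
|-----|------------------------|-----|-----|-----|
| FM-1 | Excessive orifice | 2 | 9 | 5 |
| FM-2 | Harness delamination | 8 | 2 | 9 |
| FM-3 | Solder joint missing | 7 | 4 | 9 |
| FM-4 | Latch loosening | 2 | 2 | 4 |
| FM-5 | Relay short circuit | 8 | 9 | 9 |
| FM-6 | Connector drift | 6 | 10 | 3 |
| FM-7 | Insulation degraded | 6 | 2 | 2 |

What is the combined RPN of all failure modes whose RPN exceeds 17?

RPN = Severity × Occurrence × Detection:
  FM-1: 2 × 9 × 5 = 90
  FM-2: 8 × 2 × 9 = 144
  FM-3: 7 × 4 × 9 = 252
  FM-4: 2 × 2 × 4 = 16
  FM-5: 8 × 9 × 9 = 648
  FM-6: 6 × 10 × 3 = 180
  FM-7: 6 × 2 × 2 = 24
RPN > 17: FM-1 (90), FM-2 (144), FM-3 (252), FM-5 (648), FM-6 (180), FM-7 (24).
Sum: 90 + 144 + 252 + 648 + 180 + 24 = 1338.

1338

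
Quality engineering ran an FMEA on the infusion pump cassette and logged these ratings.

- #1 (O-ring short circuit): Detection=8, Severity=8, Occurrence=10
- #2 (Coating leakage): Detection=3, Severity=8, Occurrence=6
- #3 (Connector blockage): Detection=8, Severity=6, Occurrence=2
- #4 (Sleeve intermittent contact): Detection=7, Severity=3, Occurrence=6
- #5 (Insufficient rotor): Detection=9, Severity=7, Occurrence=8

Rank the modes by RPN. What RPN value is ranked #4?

126

RPN = Severity × Occurrence × Detection:
  #1: 8 × 10 × 8 = 640
  #2: 8 × 6 × 3 = 144
  #3: 6 × 2 × 8 = 96
  #4: 3 × 6 × 7 = 126
  #5: 7 × 8 × 9 = 504
Sorted descending: 640, 504, 144, 126, 96.
The fourth-highest RPN is 126 (#4).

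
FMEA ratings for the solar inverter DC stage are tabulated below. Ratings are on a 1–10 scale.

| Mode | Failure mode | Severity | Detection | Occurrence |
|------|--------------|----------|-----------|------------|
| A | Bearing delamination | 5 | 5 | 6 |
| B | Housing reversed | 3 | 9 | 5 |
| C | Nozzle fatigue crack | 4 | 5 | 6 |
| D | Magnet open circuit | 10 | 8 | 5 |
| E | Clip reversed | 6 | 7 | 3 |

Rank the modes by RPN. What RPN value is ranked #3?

135

RPN = Severity × Occurrence × Detection:
  A: 5 × 6 × 5 = 150
  B: 3 × 5 × 9 = 135
  C: 4 × 6 × 5 = 120
  D: 10 × 5 × 8 = 400
  E: 6 × 3 × 7 = 126
Sorted descending: 400, 150, 135, 126, 120.
The third-highest RPN is 135 (B).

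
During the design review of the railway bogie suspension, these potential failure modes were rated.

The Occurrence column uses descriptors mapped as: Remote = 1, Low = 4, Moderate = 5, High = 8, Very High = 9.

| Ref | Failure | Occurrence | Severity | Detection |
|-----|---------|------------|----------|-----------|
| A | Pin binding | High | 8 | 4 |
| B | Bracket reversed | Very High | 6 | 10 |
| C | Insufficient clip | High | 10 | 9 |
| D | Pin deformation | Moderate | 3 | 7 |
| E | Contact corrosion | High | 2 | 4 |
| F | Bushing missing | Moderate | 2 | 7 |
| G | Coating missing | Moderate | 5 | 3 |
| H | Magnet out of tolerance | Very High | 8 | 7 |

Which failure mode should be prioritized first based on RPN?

C

RPN = Severity × Occurrence × Detection:
  A: 8 × 8 × 4 = 256
  B: 6 × 9 × 10 = 540
  C: 10 × 8 × 9 = 720
  D: 3 × 5 × 7 = 105
  E: 2 × 8 × 4 = 64
  F: 2 × 5 × 7 = 70
  G: 5 × 5 × 3 = 75
  H: 8 × 9 × 7 = 504
Highest RPN is 720 → C.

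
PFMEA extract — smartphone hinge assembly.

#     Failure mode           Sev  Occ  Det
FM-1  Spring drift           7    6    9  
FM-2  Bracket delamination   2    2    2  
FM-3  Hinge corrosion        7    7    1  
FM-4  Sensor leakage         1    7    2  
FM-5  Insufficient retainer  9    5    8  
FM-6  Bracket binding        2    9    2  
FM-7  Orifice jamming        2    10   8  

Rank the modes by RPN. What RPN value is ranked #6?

14

RPN = Severity × Occurrence × Detection:
  FM-1: 7 × 6 × 9 = 378
  FM-2: 2 × 2 × 2 = 8
  FM-3: 7 × 7 × 1 = 49
  FM-4: 1 × 7 × 2 = 14
  FM-5: 9 × 5 × 8 = 360
  FM-6: 2 × 9 × 2 = 36
  FM-7: 2 × 10 × 8 = 160
Sorted descending: 378, 360, 160, 49, 36, 14, 8.
The sixth-highest RPN is 14 (FM-4).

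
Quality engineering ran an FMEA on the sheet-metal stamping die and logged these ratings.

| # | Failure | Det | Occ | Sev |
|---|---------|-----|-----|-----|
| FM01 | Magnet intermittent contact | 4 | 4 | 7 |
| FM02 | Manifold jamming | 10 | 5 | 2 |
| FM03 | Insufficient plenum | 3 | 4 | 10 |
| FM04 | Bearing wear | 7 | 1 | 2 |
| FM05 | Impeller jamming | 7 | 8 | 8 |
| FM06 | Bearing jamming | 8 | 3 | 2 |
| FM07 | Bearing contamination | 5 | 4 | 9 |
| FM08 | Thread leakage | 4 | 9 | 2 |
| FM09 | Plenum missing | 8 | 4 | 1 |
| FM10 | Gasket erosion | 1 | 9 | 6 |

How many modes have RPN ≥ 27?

9

RPN = Severity × Occurrence × Detection:
  FM01: 7 × 4 × 4 = 112
  FM02: 2 × 5 × 10 = 100
  FM03: 10 × 4 × 3 = 120
  FM04: 2 × 1 × 7 = 14
  FM05: 8 × 8 × 7 = 448
  FM06: 2 × 3 × 8 = 48
  FM07: 9 × 4 × 5 = 180
  FM08: 2 × 9 × 4 = 72
  FM09: 1 × 4 × 8 = 32
  FM10: 6 × 9 × 1 = 54
Modes with RPN ≥ 27: FM01 (112), FM02 (100), FM03 (120), FM05 (448), FM06 (48), FM07 (180), FM08 (72), FM09 (32), FM10 (54) → 9.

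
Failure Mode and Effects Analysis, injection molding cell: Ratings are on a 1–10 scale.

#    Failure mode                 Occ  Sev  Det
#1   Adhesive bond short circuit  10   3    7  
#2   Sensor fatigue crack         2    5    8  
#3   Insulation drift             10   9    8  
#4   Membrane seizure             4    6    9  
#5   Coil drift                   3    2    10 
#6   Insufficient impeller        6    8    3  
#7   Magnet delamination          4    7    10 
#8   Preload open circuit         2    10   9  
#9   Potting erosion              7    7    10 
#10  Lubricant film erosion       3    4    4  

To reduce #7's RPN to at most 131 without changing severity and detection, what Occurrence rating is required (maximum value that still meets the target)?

#7: S=7, O=4, D=10 → current RPN = 280.
Fixed product = 70. Need 70 × O ≤ 131, so O ≤ 131/70 = 1.87.
Maximum integer Occurrence rating = 1 (gives RPN 70; O=2 would give 140 > 131).

1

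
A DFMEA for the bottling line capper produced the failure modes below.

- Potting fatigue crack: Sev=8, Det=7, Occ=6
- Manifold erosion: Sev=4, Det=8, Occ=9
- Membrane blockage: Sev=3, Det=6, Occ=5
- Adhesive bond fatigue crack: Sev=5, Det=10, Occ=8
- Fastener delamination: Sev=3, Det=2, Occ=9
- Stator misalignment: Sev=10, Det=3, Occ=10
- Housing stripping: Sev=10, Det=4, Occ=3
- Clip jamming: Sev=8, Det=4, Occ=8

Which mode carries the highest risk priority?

RPN = Severity × Occurrence × Detection:
  Potting fatigue crack: 8 × 6 × 7 = 336
  Manifold erosion: 4 × 9 × 8 = 288
  Membrane blockage: 3 × 5 × 6 = 90
  Adhesive bond fatigue crack: 5 × 8 × 10 = 400
  Fastener delamination: 3 × 9 × 2 = 54
  Stator misalignment: 10 × 10 × 3 = 300
  Housing stripping: 10 × 3 × 4 = 120
  Clip jamming: 8 × 8 × 4 = 256
Highest RPN is 400 → Adhesive bond fatigue crack.

Adhesive bond fatigue crack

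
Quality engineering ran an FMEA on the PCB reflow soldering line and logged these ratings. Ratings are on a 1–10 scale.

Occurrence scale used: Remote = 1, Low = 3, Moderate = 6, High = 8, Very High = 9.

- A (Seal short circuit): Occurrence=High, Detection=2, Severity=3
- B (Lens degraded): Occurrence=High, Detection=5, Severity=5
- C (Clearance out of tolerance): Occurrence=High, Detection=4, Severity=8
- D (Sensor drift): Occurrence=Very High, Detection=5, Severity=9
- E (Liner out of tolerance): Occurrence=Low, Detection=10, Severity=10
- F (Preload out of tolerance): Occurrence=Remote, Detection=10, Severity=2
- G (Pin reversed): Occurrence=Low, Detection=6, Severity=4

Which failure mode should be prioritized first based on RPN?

RPN = Severity × Occurrence × Detection:
  A: 3 × 8 × 2 = 48
  B: 5 × 8 × 5 = 200
  C: 8 × 8 × 4 = 256
  D: 9 × 9 × 5 = 405
  E: 10 × 3 × 10 = 300
  F: 2 × 1 × 10 = 20
  G: 4 × 3 × 6 = 72
Highest RPN is 405 → D.

D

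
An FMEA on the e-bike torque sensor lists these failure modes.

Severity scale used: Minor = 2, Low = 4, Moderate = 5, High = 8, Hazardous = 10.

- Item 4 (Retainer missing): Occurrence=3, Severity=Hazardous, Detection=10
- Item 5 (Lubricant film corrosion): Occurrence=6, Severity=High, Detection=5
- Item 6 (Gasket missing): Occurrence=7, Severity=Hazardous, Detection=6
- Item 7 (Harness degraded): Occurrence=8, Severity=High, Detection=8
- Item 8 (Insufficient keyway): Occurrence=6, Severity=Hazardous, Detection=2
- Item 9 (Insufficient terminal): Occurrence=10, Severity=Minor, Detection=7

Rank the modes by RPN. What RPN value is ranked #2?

RPN = Severity × Occurrence × Detection:
  Item 4: 10 × 3 × 10 = 300
  Item 5: 8 × 6 × 5 = 240
  Item 6: 10 × 7 × 6 = 420
  Item 7: 8 × 8 × 8 = 512
  Item 8: 10 × 6 × 2 = 120
  Item 9: 2 × 10 × 7 = 140
Sorted descending: 512, 420, 300, 240, 140, 120.
The second-highest RPN is 420 (Item 6).

420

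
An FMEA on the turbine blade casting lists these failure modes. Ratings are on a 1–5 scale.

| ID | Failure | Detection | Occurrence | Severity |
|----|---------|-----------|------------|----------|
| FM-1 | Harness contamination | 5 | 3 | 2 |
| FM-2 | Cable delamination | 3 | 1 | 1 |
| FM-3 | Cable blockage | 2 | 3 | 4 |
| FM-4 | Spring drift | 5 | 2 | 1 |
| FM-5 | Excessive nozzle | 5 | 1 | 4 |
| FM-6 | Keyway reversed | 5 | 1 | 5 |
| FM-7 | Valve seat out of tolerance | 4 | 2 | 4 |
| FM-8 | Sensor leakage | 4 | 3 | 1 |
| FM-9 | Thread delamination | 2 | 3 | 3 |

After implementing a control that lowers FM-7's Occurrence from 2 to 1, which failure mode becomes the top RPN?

RPN = Severity × Occurrence × Detection:
  FM-1: 2 × 3 × 5 = 30
  FM-2: 1 × 1 × 3 = 3
  FM-3: 4 × 3 × 2 = 24
  FM-4: 1 × 2 × 5 = 10
  FM-5: 4 × 1 × 5 = 20
  FM-6: 5 × 1 × 5 = 25
  FM-7: 4 × 2 × 4 = 32
  FM-8: 1 × 3 × 4 = 12
  FM-9: 3 × 3 × 2 = 18
After action: FM-7 → 4 × 1 × 4 = 16.
Revised RPNs: FM-1=30, FM-6=25, FM-3=24, FM-5=20, FM-9=18, FM-7=16, FM-8=12, FM-4=10, FM-2=3.
Highest is now FM-1 (30).

FM-1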